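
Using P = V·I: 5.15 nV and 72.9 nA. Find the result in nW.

5.15 × 10⁻⁹ × 72.9 × 10⁻⁹ = 375.435 × 10⁻¹⁸ W

0.000000375435 nW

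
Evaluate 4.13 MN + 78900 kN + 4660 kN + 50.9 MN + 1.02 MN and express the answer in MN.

In MN:
  4.13 MN → 4.13
  78900 kN = 78900e-3 MN = 78.9
  4660 kN = 4660e-3 MN = 4.66
  50.9 MN → 50.9
  1.02 MN → 1.02
Sum: 4.13 + 78.9 + 4.66 + 50.9 + 1.02 = 139.61

139.61 MN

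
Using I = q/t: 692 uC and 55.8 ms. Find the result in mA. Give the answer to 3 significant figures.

(692e-6) / (55.8e-3) = 12.401e-3 A

12.4 mA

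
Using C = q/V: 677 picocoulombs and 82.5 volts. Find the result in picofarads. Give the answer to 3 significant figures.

(677 × 10⁻¹²) / (82.5) = 8.2061 × 10⁻¹² F

8.21 picofarads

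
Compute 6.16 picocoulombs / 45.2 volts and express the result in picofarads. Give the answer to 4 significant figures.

(6.16e-12) / (45.2) = 0.136283e-12 F

0.1363 picofarads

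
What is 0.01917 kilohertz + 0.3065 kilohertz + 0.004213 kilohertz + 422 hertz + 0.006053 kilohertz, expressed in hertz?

757.936 hertz

In hertz:
  0.01917 kilohertz = 0.01917 × 10³ hertz = 19.17
  0.3065 kilohertz = 0.3065 × 10³ hertz = 306.5
  0.004213 kilohertz = 0.004213 × 10³ hertz = 4.213
  422 hertz → 422
  0.006053 kilohertz = 0.006053 × 10³ hertz = 6.053
Sum: 19.17 + 306.5 + 4.213 + 422 + 6.053 = 757.936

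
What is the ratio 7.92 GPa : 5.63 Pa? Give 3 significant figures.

(7.92e9) / (5.63) = 1.407e9

1410000000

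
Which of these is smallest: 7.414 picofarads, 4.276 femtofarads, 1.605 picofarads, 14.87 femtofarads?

7.414 picofarads = 0.000000000007414 farads
4.276 femtofarads = 0.000000000000004276 farads
1.605 picofarads = 0.000000000001605 farads
14.87 femtofarads = 0.00000000000001487 farads

4.276 femtofarads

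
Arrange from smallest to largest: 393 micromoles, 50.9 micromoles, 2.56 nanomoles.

2.56 nanomoles < 50.9 micromoles < 393 micromoles

393 micromoles = 0.000393 moles
50.9 micromoles = 0.0000509 moles
2.56 nanomoles = 0.00000000256 moles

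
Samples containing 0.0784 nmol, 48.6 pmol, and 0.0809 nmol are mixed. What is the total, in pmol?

207.9 pmol

In pmol:
  0.0784 nmol = 0.0784e3 pmol = 78.4
  48.6 pmol → 48.6
  0.0809 nmol = 0.0809e3 pmol = 80.9
Sum: 78.4 + 48.6 + 80.9 = 207.9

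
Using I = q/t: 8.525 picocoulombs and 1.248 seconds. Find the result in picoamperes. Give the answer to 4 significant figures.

(8.525 × 10⁻¹²) / (1.248) = 6.83093 × 10⁻¹² A

6.831 picoamperes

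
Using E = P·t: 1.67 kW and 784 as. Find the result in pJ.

1.67 × 10³ × 784 × 10⁻¹⁸ = 1309.28 × 10⁻¹⁵ J

1.30928 pJ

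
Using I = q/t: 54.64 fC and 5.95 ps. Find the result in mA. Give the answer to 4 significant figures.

9.183 mA

(54.64 × 10^-15) / (5.95 × 10^-12) = 9.18319 × 10^-3 A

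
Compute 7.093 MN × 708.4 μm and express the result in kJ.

7.093e6 × 708.4e-6 = 5024.6812 J

5.0246812 kJ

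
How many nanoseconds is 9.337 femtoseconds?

0.000009337 nanoseconds

femto = 10⁻¹⁵, nano = 10⁻⁹; factor is 10⁻⁶.
9.337 × 10⁻⁶ = 0.000009337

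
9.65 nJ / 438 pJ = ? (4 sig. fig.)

(9.65 × 10⁻⁹) / (438 × 10⁻¹²) = 0.022032 × 10³

22.03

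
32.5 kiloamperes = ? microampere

32500000000 microamperes

kilo = 1e3, micro = 1e-6; factor is 1e9.
32.5 × 1e9 = 32500000000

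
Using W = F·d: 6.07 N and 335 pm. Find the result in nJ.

2.03345 nJ

6.07 × 335 × 10⁻¹² = 2033.45 × 10⁻¹² J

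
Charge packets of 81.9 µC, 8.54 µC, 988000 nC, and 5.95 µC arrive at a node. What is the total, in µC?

1084.39 µC

In µC:
  81.9 µC → 81.9
  8.54 µC → 8.54
  988000 nC = 988000 × 10⁻³ µC = 988
  5.95 µC → 5.95
Sum: 81.9 + 8.54 + 988 + 5.95 = 1084.39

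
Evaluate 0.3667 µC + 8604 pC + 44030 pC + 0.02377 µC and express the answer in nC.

443.104 nC

In nC:
  0.3667 µC = 0.3667e3 nC = 366.7
  8604 pC = 8604e-3 nC = 8.604
  44030 pC = 44030e-3 nC = 44.03
  0.02377 µC = 0.02377e3 nC = 23.77
Sum: 366.7 + 8.604 + 44.03 + 23.77 = 443.104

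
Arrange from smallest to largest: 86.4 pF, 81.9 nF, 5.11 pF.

5.11 pF < 86.4 pF < 81.9 nF

86.4 pF = 0.0000000000864 F
81.9 nF = 0.0000000819 F
5.11 pF = 0.00000000000511 F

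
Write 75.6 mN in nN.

75600000 nN

milli = 1e-3, nano = 1e-9; factor is 1e6.
75.6 × 1e6 = 75600000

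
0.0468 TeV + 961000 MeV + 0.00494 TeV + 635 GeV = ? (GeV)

1647.74 GeV

In GeV:
  0.0468 TeV = 0.0468 × 10³ GeV = 46.8
  961000 MeV = 961000 × 10⁻³ GeV = 961
  0.00494 TeV = 0.00494 × 10³ GeV = 4.94
  635 GeV → 635
Sum: 46.8 + 961 + 4.94 + 635 = 1647.74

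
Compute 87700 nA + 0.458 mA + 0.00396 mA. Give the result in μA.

549.66 μA

In μA:
  87700 nA = 87700 × 10^-3 μA = 87.7
  0.458 mA = 0.458 × 10^3 μA = 458
  0.00396 mA = 0.00396 × 10^3 μA = 3.96
Sum: 87.7 + 458 + 3.96 = 549.66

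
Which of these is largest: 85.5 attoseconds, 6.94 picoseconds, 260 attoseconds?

6.94 picoseconds

85.5 attoseconds = 0.0000000000000000855 seconds
6.94 picoseconds = 0.00000000000694 seconds
260 attoseconds = 0.00000000000000026 seconds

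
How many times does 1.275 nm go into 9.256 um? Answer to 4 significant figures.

(9.256 × 10^-6) / (1.275 × 10^-9) = 7.2596 × 10^3

7260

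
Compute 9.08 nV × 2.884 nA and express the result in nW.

0.00000002618672 nW

9.08 × 10⁻⁹ × 2.884 × 10⁻⁹ = 26.18672 × 10⁻¹⁸ W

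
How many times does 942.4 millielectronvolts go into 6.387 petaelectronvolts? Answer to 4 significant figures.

6777000000000000

(6.387e15) / (942.4e-3) = 0.0067774e18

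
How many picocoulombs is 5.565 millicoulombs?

5565000000 picocoulombs

milli = 1e-3, pico = 1e-12; factor is 1e9.
5.565 × 1e9 = 5565000000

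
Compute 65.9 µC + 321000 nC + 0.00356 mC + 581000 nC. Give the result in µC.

971.46 µC

In µC:
  65.9 µC → 65.9
  321000 nC = 321000e-3 µC = 321
  0.00356 mC = 0.00356e3 µC = 3.56
  581000 nC = 581000e-3 µC = 581
Sum: 65.9 + 321 + 3.56 + 581 = 971.46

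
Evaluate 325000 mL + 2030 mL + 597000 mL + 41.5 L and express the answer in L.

965.53 L

In L:
  325000 mL = 325000 × 10^-3 L = 325
  2030 mL = 2030 × 10^-3 L = 2.03
  597000 mL = 597000 × 10^-3 L = 597
  41.5 L → 41.5
Sum: 325 + 2.03 + 597 + 41.5 = 965.53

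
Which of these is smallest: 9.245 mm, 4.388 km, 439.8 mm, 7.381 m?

9.245 mm = 0.009245 m
4.388 km = 4388 m
439.8 mm = 0.4398 m
7.381 m = 7.381 m

9.245 mm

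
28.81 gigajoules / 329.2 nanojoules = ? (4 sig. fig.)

87520000000000000

(28.81e9) / (329.2e-9) = 0.087515e18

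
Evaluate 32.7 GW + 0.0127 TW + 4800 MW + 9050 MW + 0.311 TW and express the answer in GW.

370.25 GW

In GW:
  32.7 GW → 32.7
  0.0127 TW = 0.0127e3 GW = 12.7
  4800 MW = 4800e-3 GW = 4.8
  9050 MW = 9050e-3 GW = 9.05
  0.311 TW = 0.311e3 GW = 311
Sum: 32.7 + 12.7 + 4.8 + 9.05 + 311 = 370.25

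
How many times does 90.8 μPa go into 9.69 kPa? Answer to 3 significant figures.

107000000

(9.69e3) / (90.8e-6) = 0.1067e9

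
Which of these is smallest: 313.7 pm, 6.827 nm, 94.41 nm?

313.7 pm = 0.0000000003137 m
6.827 nm = 0.000000006827 m
94.41 nm = 0.00000009441 m

313.7 pm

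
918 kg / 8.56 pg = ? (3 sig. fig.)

(918 × 10^3) / (8.56 × 10^-12) = 107.2 × 10^15

107000000000000000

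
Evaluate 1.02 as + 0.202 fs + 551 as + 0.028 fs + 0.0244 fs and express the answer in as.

In as:
  1.02 as → 1.02
  0.202 fs = 0.202 × 10³ as = 202
  551 as → 551
  0.028 fs = 0.028 × 10³ as = 28
  0.0244 fs = 0.0244 × 10³ as = 24.4
Sum: 1.02 + 202 + 551 + 28 + 24.4 = 806.42

806.42 as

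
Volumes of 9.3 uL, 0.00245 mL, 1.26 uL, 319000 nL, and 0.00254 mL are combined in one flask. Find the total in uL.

In uL:
  9.3 uL → 9.3
  0.00245 mL = 0.00245e3 uL = 2.45
  1.26 uL → 1.26
  319000 nL = 319000e-3 uL = 319
  0.00254 mL = 0.00254e3 uL = 2.54
Sum: 9.3 + 2.45 + 1.26 + 319 + 2.54 = 334.55

334.55 uL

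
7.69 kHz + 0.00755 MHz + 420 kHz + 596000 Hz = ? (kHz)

In kHz:
  7.69 kHz → 7.69
  0.00755 MHz = 0.00755 × 10³ kHz = 7.55
  420 kHz → 420
  596000 Hz = 596000 × 10⁻³ kHz = 596
Sum: 7.69 + 7.55 + 420 + 596 = 1031.24

1031.24 kHz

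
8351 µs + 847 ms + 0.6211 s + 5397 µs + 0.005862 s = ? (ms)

In ms:
  8351 µs = 8351 × 10^-3 ms = 8.351
  847 ms → 847
  0.6211 s = 0.6211 × 10^3 ms = 621.1
  5397 µs = 5397 × 10^-3 ms = 5.397
  0.005862 s = 0.005862 × 10^3 ms = 5.862
Sum: 8.351 + 847 + 621.1 + 5.397 + 5.862 = 1487.71

1487.71 ms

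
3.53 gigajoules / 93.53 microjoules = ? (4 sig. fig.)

(3.53 × 10^9) / (93.53 × 10^-6) = 0.037742 × 10^15

37740000000000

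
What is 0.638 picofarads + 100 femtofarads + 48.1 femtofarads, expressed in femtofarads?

786.1 femtofarads

In femtofarads:
  0.638 picofarads = 0.638e3 femtofarads = 638
  100 femtofarads → 100
  48.1 femtofarads → 48.1
Sum: 638 + 100 + 48.1 = 786.1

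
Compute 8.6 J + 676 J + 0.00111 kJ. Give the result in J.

685.71 J

In J:
  8.6 J → 8.6
  676 J → 676
  0.00111 kJ = 0.00111 × 10³ J = 1.11
Sum: 8.6 + 676 + 1.11 = 685.71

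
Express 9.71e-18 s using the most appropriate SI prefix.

= 9.71e-18 s; 1e-18 is atto.

9.71 as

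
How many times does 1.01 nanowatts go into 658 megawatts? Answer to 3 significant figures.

(658e6) / (1.01e-9) = 651.5e15

651000000000000000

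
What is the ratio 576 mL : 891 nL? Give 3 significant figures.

646000

(576e-3) / (891e-9) = 0.6465e6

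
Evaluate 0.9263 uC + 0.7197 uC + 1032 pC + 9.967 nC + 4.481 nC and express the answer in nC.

1661.48 nC

In nC:
  0.9263 uC = 0.9263e3 nC = 926.3
  0.7197 uC = 0.7197e3 nC = 719.7
  1032 pC = 1032e-3 nC = 1.032
  9.967 nC → 9.967
  4.481 nC → 4.481
Sum: 926.3 + 719.7 + 1.032 + 9.967 + 4.481 = 1661.48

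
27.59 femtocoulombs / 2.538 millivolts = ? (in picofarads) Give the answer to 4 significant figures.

(27.59 × 10^-15) / (2.538 × 10^-3) = 10.8708 × 10^-12 F

10.87 picofarads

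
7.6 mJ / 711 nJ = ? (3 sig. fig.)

(7.6 × 10^-3) / (711 × 10^-9) = 0.01069 × 10^6

10700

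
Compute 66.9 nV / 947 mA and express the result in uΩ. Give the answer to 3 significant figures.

0.0706 uΩ

(66.9 × 10⁻⁹) / (947 × 10⁻³) = 0.070644 × 10⁻⁶ Ω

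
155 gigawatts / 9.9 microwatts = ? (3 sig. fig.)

(155 × 10⁹) / (9.9 × 10⁻⁶) = 15.66 × 10¹⁵

15700000000000000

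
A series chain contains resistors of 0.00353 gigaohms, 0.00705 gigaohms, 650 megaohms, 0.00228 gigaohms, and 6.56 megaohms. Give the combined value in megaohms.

In megaohms:
  0.00353 gigaohms = 0.00353e3 megaohms = 3.53
  0.00705 gigaohms = 0.00705e3 megaohms = 7.05
  650 megaohms → 650
  0.00228 gigaohms = 0.00228e3 megaohms = 2.28
  6.56 megaohms → 6.56
Sum: 3.53 + 7.05 + 650 + 2.28 + 6.56 = 669.42

669.42 megaohms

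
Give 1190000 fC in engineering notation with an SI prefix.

1.19 nC

= 1.19 × 10⁻⁹ C; 10⁻⁹ is nano.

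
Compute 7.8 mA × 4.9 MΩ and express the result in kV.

38.22 kV

7.8 × 10^-3 × 4.9 × 10^6 = 38.22 × 10^3 V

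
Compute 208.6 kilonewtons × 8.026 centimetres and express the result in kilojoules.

16.742236 kilojoules

208.6e3 × 8.026e-2 = 1674.2236e1 J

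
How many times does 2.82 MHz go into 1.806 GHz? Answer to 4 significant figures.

640.4

(1.806 × 10⁹) / (2.82 × 10⁶) = 0.64043 × 10³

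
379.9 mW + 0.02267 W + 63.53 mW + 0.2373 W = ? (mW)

703.4 mW

In mW:
  379.9 mW → 379.9
  0.02267 W = 0.02267 × 10^3 mW = 22.67
  63.53 mW → 63.53
  0.2373 W = 0.2373 × 10^3 mW = 237.3
Sum: 379.9 + 22.67 + 63.53 + 237.3 = 703.4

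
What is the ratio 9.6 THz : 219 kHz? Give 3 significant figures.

43800000

(9.6 × 10¹²) / (219 × 10³) = 0.04384 × 10⁹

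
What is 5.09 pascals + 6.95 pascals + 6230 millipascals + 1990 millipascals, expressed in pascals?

In pascals:
  5.09 pascals → 5.09
  6.95 pascals → 6.95
  6230 millipascals = 6230 × 10^-3 pascals = 6.23
  1990 millipascals = 1990 × 10^-3 pascals = 1.99
Sum: 5.09 + 6.95 + 6.23 + 1.99 = 20.26

20.26 pascals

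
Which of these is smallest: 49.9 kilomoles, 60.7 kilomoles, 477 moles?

49.9 kilomoles = 49900 moles
60.7 kilomoles = 60700 moles
477 moles = 477 moles

477 moles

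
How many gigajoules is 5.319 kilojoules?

kilo = 10^3, giga = 10^9; factor is 10^-6.
5.319 × 10^-6 = 0.000005319

0.000005319 gigajoules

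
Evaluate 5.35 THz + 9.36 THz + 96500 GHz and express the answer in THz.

111.21 THz

In THz:
  5.35 THz → 5.35
  9.36 THz → 9.36
  96500 GHz = 96500e-3 THz = 96.5
Sum: 5.35 + 9.36 + 96.5 = 111.21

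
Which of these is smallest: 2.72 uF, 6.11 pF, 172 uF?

6.11 pF

2.72 uF = 0.00000272 F
6.11 pF = 0.00000000000611 F
172 uF = 0.000172 F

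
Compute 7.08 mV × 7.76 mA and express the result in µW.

7.08 × 10^-3 × 7.76 × 10^-3 = 54.9408 × 10^-6 W

54.9408 µW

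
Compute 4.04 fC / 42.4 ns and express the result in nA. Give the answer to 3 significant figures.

95.3 nA

(4.04e-15) / (42.4e-9) = 0.095283e-6 A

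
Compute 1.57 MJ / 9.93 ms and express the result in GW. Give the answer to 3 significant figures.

0.158 GW

(1.57e6) / (9.93e-3) = 0.15811e9 W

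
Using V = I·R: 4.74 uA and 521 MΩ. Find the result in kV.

2.46954 kV

4.74 × 10⁻⁶ × 521 × 10⁶ = 2469.54 V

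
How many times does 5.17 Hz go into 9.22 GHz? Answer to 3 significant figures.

(9.22 × 10⁹) / (5.17) = 1.783 × 10⁹

1780000000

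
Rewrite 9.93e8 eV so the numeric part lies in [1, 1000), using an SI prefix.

= 993e6 eV; 1e6 is mega.

993 MeV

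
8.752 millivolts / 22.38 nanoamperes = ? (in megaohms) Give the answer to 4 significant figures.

0.3911 megaohms

(8.752 × 10⁻³) / (22.38 × 10⁻⁹) = 0.391063 × 10⁶ Ω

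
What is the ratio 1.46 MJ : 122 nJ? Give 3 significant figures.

12000000000000

(1.46 × 10⁶) / (122 × 10⁻⁹) = 0.01197 × 10¹⁵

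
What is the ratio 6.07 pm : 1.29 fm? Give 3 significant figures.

(6.07 × 10⁻¹²) / (1.29 × 10⁻¹⁵) = 4.705 × 10³

4710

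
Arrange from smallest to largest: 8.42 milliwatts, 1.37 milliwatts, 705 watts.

1.37 milliwatts < 8.42 milliwatts < 705 watts

8.42 milliwatts = 0.00842 watts
1.37 milliwatts = 0.00137 watts
705 watts = 705 watts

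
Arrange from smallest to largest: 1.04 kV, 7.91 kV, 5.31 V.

5.31 V < 1.04 kV < 7.91 kV

1.04 kV = 1040 V
7.91 kV = 7910 V
5.31 V = 5.31 V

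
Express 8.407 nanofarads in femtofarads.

nano = 10⁻⁹, femto = 10⁻¹⁵; factor is 10⁶.
8.407 × 10⁶ = 8407000

8407000 femtofarads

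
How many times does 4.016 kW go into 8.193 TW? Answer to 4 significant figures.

2040000000

(8.193 × 10^12) / (4.016 × 10^3) = 2.0401 × 10^9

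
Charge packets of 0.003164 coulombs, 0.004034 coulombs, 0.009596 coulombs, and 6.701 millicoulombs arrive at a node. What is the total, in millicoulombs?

23.495 millicoulombs

In millicoulombs:
  0.003164 coulombs = 0.003164e3 millicoulombs = 3.164
  0.004034 coulombs = 0.004034e3 millicoulombs = 4.034
  0.009596 coulombs = 0.009596e3 millicoulombs = 9.596
  6.701 millicoulombs → 6.701
Sum: 3.164 + 4.034 + 9.596 + 6.701 = 23.495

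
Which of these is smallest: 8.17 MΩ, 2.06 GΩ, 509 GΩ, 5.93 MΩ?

5.93 MΩ

8.17 MΩ = 8170000 Ω
2.06 GΩ = 2060000000 Ω
509 GΩ = 509000000000 Ω
5.93 MΩ = 5930000 Ω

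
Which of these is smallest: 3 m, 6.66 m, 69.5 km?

3 m = 3 m
6.66 m = 6.66 m
69.5 km = 69500 m

3 m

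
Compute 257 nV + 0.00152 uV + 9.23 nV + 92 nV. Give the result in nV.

In nV:
  257 nV → 257
  0.00152 uV = 0.00152 × 10^3 nV = 1.52
  9.23 nV → 9.23
  92 nV → 92
Sum: 257 + 1.52 + 9.23 + 92 = 359.75

359.75 nV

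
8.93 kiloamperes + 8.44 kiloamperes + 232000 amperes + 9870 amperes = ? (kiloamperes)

In kiloamperes:
  8.93 kiloamperes → 8.93
  8.44 kiloamperes → 8.44
  232000 amperes = 232000e-3 kiloamperes = 232
  9870 amperes = 9870e-3 kiloamperes = 9.87
Sum: 8.93 + 8.44 + 232 + 9.87 = 259.24

259.24 kiloamperes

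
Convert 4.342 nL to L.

nano = 10^-9, (no prefix) = 10^0; factor is 10^-9.
4.342 × 10^-9 = 0.000000004342

0.000000004342 L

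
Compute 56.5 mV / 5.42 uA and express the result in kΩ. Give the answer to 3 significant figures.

(56.5 × 10⁻³) / (5.42 × 10⁻⁶) = 10.424 × 10³ Ω

10.4 kΩ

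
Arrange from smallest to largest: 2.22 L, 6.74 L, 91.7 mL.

91.7 mL < 2.22 L < 6.74 L

2.22 L = 2.22 L
6.74 L = 6.74 L
91.7 mL = 0.0917 L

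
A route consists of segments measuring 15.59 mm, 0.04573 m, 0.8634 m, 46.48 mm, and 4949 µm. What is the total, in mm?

In mm:
  15.59 mm → 15.59
  0.04573 m = 0.04573 × 10³ mm = 45.73
  0.8634 m = 0.8634 × 10³ mm = 863.4
  46.48 mm → 46.48
  4949 µm = 4949 × 10⁻³ mm = 4.949
Sum: 15.59 + 45.73 + 863.4 + 46.48 + 4.949 = 976.149

976.149 mm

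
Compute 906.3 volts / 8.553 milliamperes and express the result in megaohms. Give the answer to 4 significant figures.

0.1060 megaohms

(906.3) / (8.553 × 10^-3) = 105.963 × 10^3 Ω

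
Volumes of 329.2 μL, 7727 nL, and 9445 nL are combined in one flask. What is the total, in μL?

346.372 μL

In μL:
  329.2 μL → 329.2
  7727 nL = 7727 × 10⁻³ μL = 7.727
  9445 nL = 9445 × 10⁻³ μL = 9.445
Sum: 329.2 + 7.727 + 9.445 = 346.372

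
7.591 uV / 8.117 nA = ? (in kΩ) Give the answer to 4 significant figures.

0.9352 kΩ

(7.591 × 10⁻⁶) / (8.117 × 10⁻⁹) = 0.935198 × 10³ Ω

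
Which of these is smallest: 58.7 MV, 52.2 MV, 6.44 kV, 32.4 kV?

6.44 kV

58.7 MV = 58700000 V
52.2 MV = 52200000 V
6.44 kV = 6440 V
32.4 kV = 32400 V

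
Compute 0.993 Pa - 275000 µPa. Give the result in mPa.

718 mPa

In mPa:
  0.993 Pa = 0.993 × 10³ mPa = 993
  275000 µPa = 275000 × 10⁻³ mPa = 275
Difference: 993 - 275 = 718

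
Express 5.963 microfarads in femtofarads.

5963000000 femtofarads

micro = 10^-6, femto = 10^-15; factor is 10^9.
5.963 × 10^9 = 5963000000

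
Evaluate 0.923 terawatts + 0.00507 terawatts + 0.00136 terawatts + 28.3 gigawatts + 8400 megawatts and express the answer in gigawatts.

In gigawatts:
  0.923 terawatts = 0.923 × 10³ gigawatts = 923
  0.00507 terawatts = 0.00507 × 10³ gigawatts = 5.07
  0.00136 terawatts = 0.00136 × 10³ gigawatts = 1.36
  28.3 gigawatts → 28.3
  8400 megawatts = 8400 × 10⁻³ gigawatts = 8.4
Sum: 923 + 5.07 + 1.36 + 28.3 + 8.4 = 966.13

966.13 gigawatts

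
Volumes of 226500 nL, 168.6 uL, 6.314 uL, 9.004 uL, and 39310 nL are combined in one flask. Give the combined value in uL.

In uL:
  226500 nL = 226500e-3 uL = 226.5
  168.6 uL → 168.6
  6.314 uL → 6.314
  9.004 uL → 9.004
  39310 nL = 39310e-3 uL = 39.31
Sum: 226.5 + 168.6 + 6.314 + 9.004 + 39.31 = 449.728

449.728 uL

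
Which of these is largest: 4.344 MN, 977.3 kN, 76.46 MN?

4.344 MN = 4344000 N
977.3 kN = 977300 N
76.46 MN = 76460000 N

76.46 MN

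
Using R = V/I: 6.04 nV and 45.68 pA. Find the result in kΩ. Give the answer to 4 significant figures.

0.1322 kΩ

(6.04 × 10⁻⁹) / (45.68 × 10⁻¹²) = 0.132224 × 10³ Ω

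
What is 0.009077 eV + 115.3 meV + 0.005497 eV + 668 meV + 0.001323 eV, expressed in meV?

799.197 meV

In meV:
  0.009077 eV = 0.009077 × 10³ meV = 9.077
  115.3 meV → 115.3
  0.005497 eV = 0.005497 × 10³ meV = 5.497
  668 meV → 668
  0.001323 eV = 0.001323 × 10³ meV = 1.323
Sum: 9.077 + 115.3 + 5.497 + 668 + 1.323 = 799.197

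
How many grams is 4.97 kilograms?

4970 grams

kilo = 1e3, (no prefix) = 1e0; factor is 1e3.
4.97 × 1e3 = 4970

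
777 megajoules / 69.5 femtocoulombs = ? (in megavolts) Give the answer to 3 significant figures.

(777 × 10^6) / (69.5 × 10^-15) = 11.18 × 10^21 V

11200000000000000 megavolts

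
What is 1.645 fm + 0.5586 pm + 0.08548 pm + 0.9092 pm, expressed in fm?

1554.925 fm

In fm:
  1.645 fm → 1.645
  0.5586 pm = 0.5586 × 10^3 fm = 558.6
  0.08548 pm = 0.08548 × 10^3 fm = 85.48
  0.9092 pm = 0.9092 × 10^3 fm = 909.2
Sum: 1.645 + 558.6 + 85.48 + 909.2 = 1554.925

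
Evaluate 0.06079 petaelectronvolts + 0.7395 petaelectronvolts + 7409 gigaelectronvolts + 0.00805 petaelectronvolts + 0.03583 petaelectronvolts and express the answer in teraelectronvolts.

In teraelectronvolts:
  0.06079 petaelectronvolts = 0.06079 × 10^3 teraelectronvolts = 60.79
  0.7395 petaelectronvolts = 0.7395 × 10^3 teraelectronvolts = 739.5
  7409 gigaelectronvolts = 7409 × 10^-3 teraelectronvolts = 7.409
  0.00805 petaelectronvolts = 0.00805 × 10^3 teraelectronvolts = 8.05
  0.03583 petaelectronvolts = 0.03583 × 10^3 teraelectronvolts = 35.83
Sum: 60.79 + 739.5 + 7.409 + 8.05 + 35.83 = 851.579

851.579 teraelectronvolts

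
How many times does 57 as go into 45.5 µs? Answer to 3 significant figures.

(45.5e-6) / (57e-18) = 0.7982e12

798000000000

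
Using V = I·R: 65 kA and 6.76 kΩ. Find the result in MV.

65e3 × 6.76e3 = 439.4e6 V

439.4 MV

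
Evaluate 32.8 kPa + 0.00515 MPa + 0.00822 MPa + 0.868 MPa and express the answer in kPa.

In kPa:
  32.8 kPa → 32.8
  0.00515 MPa = 0.00515 × 10^3 kPa = 5.15
  0.00822 MPa = 0.00822 × 10^3 kPa = 8.22
  0.868 MPa = 0.868 × 10^3 kPa = 868
Sum: 32.8 + 5.15 + 8.22 + 868 = 914.17

914.17 kPa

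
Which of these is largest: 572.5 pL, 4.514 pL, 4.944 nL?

572.5 pL = 0.0000000005725 L
4.514 pL = 0.000000000004514 L
4.944 nL = 0.000000004944 L

4.944 nL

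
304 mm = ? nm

milli = 10^-3, nano = 10^-9; factor is 10^6.
304 × 10^6 = 304000000

304000000 nm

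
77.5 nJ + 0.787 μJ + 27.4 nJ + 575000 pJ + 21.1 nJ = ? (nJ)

In nJ:
  77.5 nJ → 77.5
  0.787 μJ = 0.787e3 nJ = 787
  27.4 nJ → 27.4
  575000 pJ = 575000e-3 nJ = 575
  21.1 nJ → 21.1
Sum: 77.5 + 787 + 27.4 + 575 + 21.1 = 1488

1488 nJ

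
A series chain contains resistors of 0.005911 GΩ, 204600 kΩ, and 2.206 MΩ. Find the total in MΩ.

In MΩ:
  0.005911 GΩ = 0.005911e3 MΩ = 5.911
  204600 kΩ = 204600e-3 MΩ = 204.6
  2.206 MΩ → 2.206
Sum: 5.911 + 204.6 + 2.206 = 212.717

212.717 MΩ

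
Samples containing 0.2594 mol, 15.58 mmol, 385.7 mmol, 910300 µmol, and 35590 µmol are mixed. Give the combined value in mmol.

1606.57 mmol

In mmol:
  0.2594 mol = 0.2594 × 10³ mmol = 259.4
  15.58 mmol → 15.58
  385.7 mmol → 385.7
  910300 µmol = 910300 × 10⁻³ mmol = 910.3
  35590 µmol = 35590 × 10⁻³ mmol = 35.59
Sum: 259.4 + 15.58 + 385.7 + 910.3 + 35.59 = 1606.57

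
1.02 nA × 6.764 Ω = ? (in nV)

6.89928 nV

1.02 × 10^-9 × 6.764 = 6.89928 × 10^-9 V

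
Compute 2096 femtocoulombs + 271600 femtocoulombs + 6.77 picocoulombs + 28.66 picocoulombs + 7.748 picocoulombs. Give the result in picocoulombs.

In picocoulombs:
  2096 femtocoulombs = 2096 × 10^-3 picocoulombs = 2.096
  271600 femtocoulombs = 271600 × 10^-3 picocoulombs = 271.6
  6.77 picocoulombs → 6.77
  28.66 picocoulombs → 28.66
  7.748 picocoulombs → 7.748
Sum: 2.096 + 271.6 + 6.77 + 28.66 + 7.748 = 316.874

316.874 picocoulombs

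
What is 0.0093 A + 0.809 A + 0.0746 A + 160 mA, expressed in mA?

In mA:
  0.0093 A = 0.0093 × 10^3 mA = 9.3
  0.809 A = 0.809 × 10^3 mA = 809
  0.0746 A = 0.0746 × 10^3 mA = 74.6
  160 mA → 160
Sum: 9.3 + 809 + 74.6 + 160 = 1052.9

1052.9 mA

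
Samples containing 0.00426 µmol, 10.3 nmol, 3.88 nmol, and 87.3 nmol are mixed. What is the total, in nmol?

105.74 nmol

In nmol:
  0.00426 µmol = 0.00426 × 10^3 nmol = 4.26
  10.3 nmol → 10.3
  3.88 nmol → 3.88
  87.3 nmol → 87.3
Sum: 4.26 + 10.3 + 3.88 + 87.3 = 105.74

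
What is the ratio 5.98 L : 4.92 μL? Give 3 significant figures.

1220000

(5.98) / (4.92e-6) = 1.215e6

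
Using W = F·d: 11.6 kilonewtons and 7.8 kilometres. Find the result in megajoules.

11.6 × 10^3 × 7.8 × 10^3 = 90.48 × 10^6 J

90.48 megajoules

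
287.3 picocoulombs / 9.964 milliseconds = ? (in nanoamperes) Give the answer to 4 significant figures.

(287.3 × 10^-12) / (9.964 × 10^-3) = 28.8338 × 10^-9 A

28.83 nanoamperes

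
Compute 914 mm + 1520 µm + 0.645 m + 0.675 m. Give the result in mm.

2235.52 mm

In mm:
  914 mm → 914
  1520 µm = 1520e-3 mm = 1.52
  0.645 m = 0.645e3 mm = 645
  0.675 m = 0.675e3 mm = 675
Sum: 914 + 1.52 + 645 + 675 = 2235.52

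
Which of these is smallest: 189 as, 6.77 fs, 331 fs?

189 as

189 as = 0.000000000000000189 s
6.77 fs = 0.00000000000000677 s
331 fs = 0.000000000000331 s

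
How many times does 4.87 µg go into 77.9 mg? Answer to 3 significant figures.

16000

(77.9 × 10⁻³) / (4.87 × 10⁻⁶) = 16 × 10³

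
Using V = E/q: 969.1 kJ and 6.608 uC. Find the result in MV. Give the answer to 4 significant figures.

146700 MV

(969.1e3) / (6.608e-6) = 146.656e9 V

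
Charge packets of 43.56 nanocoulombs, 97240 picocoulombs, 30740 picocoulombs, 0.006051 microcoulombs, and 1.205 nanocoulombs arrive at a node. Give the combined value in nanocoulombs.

178.796 nanocoulombs

In nanocoulombs:
  43.56 nanocoulombs → 43.56
  97240 picocoulombs = 97240 × 10⁻³ nanocoulombs = 97.24
  30740 picocoulombs = 30740 × 10⁻³ nanocoulombs = 30.74
  0.006051 microcoulombs = 0.006051 × 10³ nanocoulombs = 6.051
  1.205 nanocoulombs → 1.205
Sum: 43.56 + 97.24 + 30.74 + 6.051 + 1.205 = 178.796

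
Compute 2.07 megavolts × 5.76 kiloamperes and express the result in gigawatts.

11.9232 gigawatts

2.07 × 10⁶ × 5.76 × 10³ = 11.9232 × 10⁹ W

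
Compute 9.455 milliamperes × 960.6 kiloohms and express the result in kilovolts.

9.082473 kilovolts

9.455 × 10⁻³ × 960.6 × 10³ = 9082.473 V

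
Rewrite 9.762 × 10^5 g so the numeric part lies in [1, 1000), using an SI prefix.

976.2 kg

= 976.2 × 10^3 g; 10^3 is kilo.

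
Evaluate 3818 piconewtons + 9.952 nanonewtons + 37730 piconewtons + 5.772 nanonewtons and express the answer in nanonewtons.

57.272 nanonewtons

In nanonewtons:
  3818 piconewtons = 3818 × 10⁻³ nanonewtons = 3.818
  9.952 nanonewtons → 9.952
  37730 piconewtons = 37730 × 10⁻³ nanonewtons = 37.73
  5.772 nanonewtons → 5.772
Sum: 3.818 + 9.952 + 37.73 + 5.772 = 57.272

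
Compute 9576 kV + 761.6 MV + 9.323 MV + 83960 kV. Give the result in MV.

In MV:
  9576 kV = 9576e-3 MV = 9.576
  761.6 MV → 761.6
  9.323 MV → 9.323
  83960 kV = 83960e-3 MV = 83.96
Sum: 9.576 + 761.6 + 9.323 + 83.96 = 864.459

864.459 MV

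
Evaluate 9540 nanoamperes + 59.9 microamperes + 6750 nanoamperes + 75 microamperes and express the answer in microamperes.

In microamperes:
  9540 nanoamperes = 9540 × 10^-3 microamperes = 9.54
  59.9 microamperes → 59.9
  6750 nanoamperes = 6750 × 10^-3 microamperes = 6.75
  75 microamperes → 75
Sum: 9.54 + 59.9 + 6.75 + 75 = 151.19

151.19 microamperes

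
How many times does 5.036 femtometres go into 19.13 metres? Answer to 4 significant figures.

(19.13) / (5.036 × 10^-15) = 3.7986 × 10^15

3799000000000000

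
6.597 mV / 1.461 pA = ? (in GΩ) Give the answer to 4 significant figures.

(6.597e-3) / (1.461e-12) = 4.5154e9 Ω

4.515 GΩ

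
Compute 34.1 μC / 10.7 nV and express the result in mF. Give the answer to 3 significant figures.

(34.1e-6) / (10.7e-9) = 3.1869e3 F

3190000 mF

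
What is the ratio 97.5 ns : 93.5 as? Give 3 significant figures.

(97.5e-9) / (93.5e-18) = 1.043e9

1040000000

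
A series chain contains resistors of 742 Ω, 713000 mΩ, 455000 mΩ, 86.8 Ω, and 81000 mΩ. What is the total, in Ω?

In Ω:
  742 Ω → 742
  713000 mΩ = 713000 × 10⁻³ Ω = 713
  455000 mΩ = 455000 × 10⁻³ Ω = 455
  86.8 Ω → 86.8
  81000 mΩ = 81000 × 10⁻³ Ω = 81
Sum: 742 + 713 + 455 + 86.8 + 81 = 2077.8

2077.8 Ω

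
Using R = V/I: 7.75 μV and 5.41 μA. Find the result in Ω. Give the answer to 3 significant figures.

1.43 Ω

(7.75 × 10^-6) / (5.41 × 10^-6) = 1.4325 Ω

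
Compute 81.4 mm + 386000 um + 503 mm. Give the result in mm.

970.4 mm

In mm:
  81.4 mm → 81.4
  386000 um = 386000 × 10^-3 mm = 386
  503 mm → 503
Sum: 81.4 + 386 + 503 = 970.4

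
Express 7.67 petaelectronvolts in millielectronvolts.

7670000000000000000 millielectronvolts

peta = 10¹⁵, milli = 10⁻³; factor is 10¹⁸.
7.67 × 10¹⁸ = 7670000000000000000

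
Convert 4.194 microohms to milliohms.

micro = 1e-6, milli = 1e-3; factor is 1e-3.
4.194 × 1e-3 = 0.004194

0.004194 milliohms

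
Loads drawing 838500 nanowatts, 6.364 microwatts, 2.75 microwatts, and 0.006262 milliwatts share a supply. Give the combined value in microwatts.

853.876 microwatts

In microwatts:
  838500 nanowatts = 838500 × 10⁻³ microwatts = 838.5
  6.364 microwatts → 6.364
  2.75 microwatts → 2.75
  0.006262 milliwatts = 0.006262 × 10³ microwatts = 6.262
Sum: 838.5 + 6.364 + 2.75 + 6.262 = 853.876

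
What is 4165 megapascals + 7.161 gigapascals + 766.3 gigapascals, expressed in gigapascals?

777.626 gigapascals

In gigapascals:
  4165 megapascals = 4165 × 10⁻³ gigapascals = 4.165
  7.161 gigapascals → 7.161
  766.3 gigapascals → 766.3
Sum: 4.165 + 7.161 + 766.3 = 777.626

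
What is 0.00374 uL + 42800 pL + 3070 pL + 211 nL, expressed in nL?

260.61 nL

In nL:
  0.00374 uL = 0.00374 × 10^3 nL = 3.74
  42800 pL = 42800 × 10^-3 nL = 42.8
  3070 pL = 3070 × 10^-3 nL = 3.07
  211 nL → 211
Sum: 3.74 + 42.8 + 3.07 + 211 = 260.61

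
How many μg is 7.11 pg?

0.00000711 μg

pico = 10⁻¹², micro = 10⁻⁶; factor is 10⁻⁶.
7.11 × 10⁻⁶ = 0.00000711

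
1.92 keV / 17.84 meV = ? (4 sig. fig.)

107600

(1.92 × 10^3) / (17.84 × 10^-3) = 0.10762 × 10^6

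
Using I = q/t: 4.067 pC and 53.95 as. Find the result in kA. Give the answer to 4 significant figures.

75.38 kA

(4.067 × 10^-12) / (53.95 × 10^-18) = 0.0753846 × 10^6 A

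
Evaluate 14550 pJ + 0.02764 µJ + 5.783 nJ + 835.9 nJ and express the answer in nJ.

In nJ:
  14550 pJ = 14550e-3 nJ = 14.55
  0.02764 µJ = 0.02764e3 nJ = 27.64
  5.783 nJ → 5.783
  835.9 nJ → 835.9
Sum: 14.55 + 27.64 + 5.783 + 835.9 = 883.873

883.873 nJ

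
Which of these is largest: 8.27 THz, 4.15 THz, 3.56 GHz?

8.27 THz

8.27 THz = 8270000000000 Hz
4.15 THz = 4150000000000 Hz
3.56 GHz = 3560000000 Hz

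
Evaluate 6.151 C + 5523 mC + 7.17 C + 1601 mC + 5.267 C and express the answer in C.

In C:
  6.151 C → 6.151
  5523 mC = 5523 × 10⁻³ C = 5.523
  7.17 C → 7.17
  1601 mC = 1601 × 10⁻³ C = 1.601
  5.267 C → 5.267
Sum: 6.151 + 5.523 + 7.17 + 1.601 + 5.267 = 25.712

25.712 C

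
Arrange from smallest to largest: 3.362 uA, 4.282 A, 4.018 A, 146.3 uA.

3.362 uA = 0.000003362 A
4.282 A = 4.282 A
4.018 A = 4.018 A
146.3 uA = 0.0001463 A

3.362 uA < 146.3 uA < 4.018 A < 4.282 A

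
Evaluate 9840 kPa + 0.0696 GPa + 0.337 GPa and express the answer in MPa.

In MPa:
  9840 kPa = 9840 × 10^-3 MPa = 9.84
  0.0696 GPa = 0.0696 × 10^3 MPa = 69.6
  0.337 GPa = 0.337 × 10^3 MPa = 337
Sum: 9.84 + 69.6 + 337 = 416.44

416.44 MPa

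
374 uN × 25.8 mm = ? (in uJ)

374 × 10⁻⁶ × 25.8 × 10⁻³ = 9649.2 × 10⁻⁹ J

9.6492 uJ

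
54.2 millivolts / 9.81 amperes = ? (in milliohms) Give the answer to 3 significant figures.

(54.2 × 10^-3) / (9.81) = 5.525 × 10^-3 Ω

5.52 milliohms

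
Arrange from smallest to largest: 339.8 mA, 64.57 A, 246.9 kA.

339.8 mA < 64.57 A < 246.9 kA

339.8 mA = 0.3398 A
64.57 A = 64.57 A
246.9 kA = 246900 A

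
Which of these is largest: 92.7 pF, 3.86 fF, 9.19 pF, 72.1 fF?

92.7 pF

92.7 pF = 0.0000000000927 F
3.86 fF = 0.00000000000000386 F
9.19 pF = 0.00000000000919 F
72.1 fF = 0.0000000000000721 F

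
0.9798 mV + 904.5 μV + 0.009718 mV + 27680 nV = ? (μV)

In μV:
  0.9798 mV = 0.9798e3 μV = 979.8
  904.5 μV → 904.5
  0.009718 mV = 0.009718e3 μV = 9.718
  27680 nV = 27680e-3 μV = 27.68
Sum: 979.8 + 904.5 + 9.718 + 27.68 = 1921.698

1921.698 μV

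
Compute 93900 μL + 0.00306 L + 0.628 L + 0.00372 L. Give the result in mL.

In mL:
  93900 μL = 93900 × 10⁻³ mL = 93.9
  0.00306 L = 0.00306 × 10³ mL = 3.06
  0.628 L = 0.628 × 10³ mL = 628
  0.00372 L = 0.00372 × 10³ mL = 3.72
Sum: 93.9 + 3.06 + 628 + 3.72 = 728.68

728.68 mL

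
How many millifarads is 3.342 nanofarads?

0.000003342 millifarads

nano = 1e-9, milli = 1e-3; factor is 1e-6.
3.342 × 1e-6 = 0.000003342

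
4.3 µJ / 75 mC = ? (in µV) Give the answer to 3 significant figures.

57.3 µV

(4.3 × 10⁻⁶) / (75 × 10⁻³) = 0.057333 × 10⁻³ V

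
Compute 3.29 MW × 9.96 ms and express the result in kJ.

3.29e6 × 9.96e-3 = 32.7684e3 J

32.7684 kJ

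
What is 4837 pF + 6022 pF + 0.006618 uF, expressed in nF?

In nF:
  4837 pF = 4837e-3 nF = 4.837
  6022 pF = 6022e-3 nF = 6.022
  0.006618 uF = 0.006618e3 nF = 6.618
Sum: 4.837 + 6.022 + 6.618 = 17.477

17.477 nF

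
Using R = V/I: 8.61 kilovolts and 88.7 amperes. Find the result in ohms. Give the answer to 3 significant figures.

97.1 ohms

(8.61e3) / (88.7) = 0.097069e3 Ω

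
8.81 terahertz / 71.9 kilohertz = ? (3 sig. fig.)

123000000

(8.81 × 10¹²) / (71.9 × 10³) = 0.1225 × 10⁹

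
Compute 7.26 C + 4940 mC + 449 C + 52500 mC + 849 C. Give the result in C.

In C:
  7.26 C → 7.26
  4940 mC = 4940e-3 C = 4.94
  449 C → 449
  52500 mC = 52500e-3 C = 52.5
  849 C → 849
Sum: 7.26 + 4.94 + 449 + 52.5 + 849 = 1362.7

1362.7 C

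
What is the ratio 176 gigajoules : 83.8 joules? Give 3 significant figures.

(176 × 10^9) / (83.8) = 2.1 × 10^9

2100000000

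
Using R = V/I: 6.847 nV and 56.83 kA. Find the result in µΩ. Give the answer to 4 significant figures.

(6.847e-9) / (56.83e3) = 0.120482e-12 Ω

0.0000001205 µΩ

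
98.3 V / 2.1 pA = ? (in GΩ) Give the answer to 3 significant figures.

(98.3) / (2.1 × 10⁻¹²) = 46.81 × 10¹² Ω

46800 GΩ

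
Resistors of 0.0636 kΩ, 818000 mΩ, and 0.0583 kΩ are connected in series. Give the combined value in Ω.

939.9 Ω

In Ω:
  0.0636 kΩ = 0.0636e3 Ω = 63.6
  818000 mΩ = 818000e-3 Ω = 818
  0.0583 kΩ = 0.0583e3 Ω = 58.3
Sum: 63.6 + 818 + 58.3 = 939.9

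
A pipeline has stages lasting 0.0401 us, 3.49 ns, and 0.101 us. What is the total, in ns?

144.59 ns

In ns:
  0.0401 us = 0.0401e3 ns = 40.1
  3.49 ns → 3.49
  0.101 us = 0.101e3 ns = 101
Sum: 40.1 + 3.49 + 101 = 144.59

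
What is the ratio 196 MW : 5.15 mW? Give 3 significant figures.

(196e6) / (5.15e-3) = 38.06e9

38100000000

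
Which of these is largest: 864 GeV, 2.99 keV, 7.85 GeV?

864 GeV = 864000000000 eV
2.99 keV = 2990 eV
7.85 GeV = 7850000000 eV

864 GeV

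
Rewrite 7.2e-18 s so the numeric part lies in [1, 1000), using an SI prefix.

7.2 as

= 7.2e-18 s; 1e-18 is atto.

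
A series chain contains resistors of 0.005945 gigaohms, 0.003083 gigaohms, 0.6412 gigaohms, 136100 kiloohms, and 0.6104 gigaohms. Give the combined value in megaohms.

In megaohms:
  0.005945 gigaohms = 0.005945e3 megaohms = 5.945
  0.003083 gigaohms = 0.003083e3 megaohms = 3.083
  0.6412 gigaohms = 0.6412e3 megaohms = 641.2
  136100 kiloohms = 136100e-3 megaohms = 136.1
  0.6104 gigaohms = 0.6104e3 megaohms = 610.4
Sum: 5.945 + 3.083 + 641.2 + 136.1 + 610.4 = 1396.728

1396.728 megaohms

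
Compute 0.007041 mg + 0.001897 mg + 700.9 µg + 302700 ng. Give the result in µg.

In µg:
  0.007041 mg = 0.007041e3 µg = 7.041
  0.001897 mg = 0.001897e3 µg = 1.897
  700.9 µg → 700.9
  302700 ng = 302700e-3 µg = 302.7
Sum: 7.041 + 1.897 + 700.9 + 302.7 = 1012.538

1012.538 µg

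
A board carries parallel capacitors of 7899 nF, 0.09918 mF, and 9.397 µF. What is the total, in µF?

In µF:
  7899 nF = 7899 × 10^-3 µF = 7.899
  0.09918 mF = 0.09918 × 10^3 µF = 99.18
  9.397 µF → 9.397
Sum: 7.899 + 99.18 + 9.397 = 116.476

116.476 µF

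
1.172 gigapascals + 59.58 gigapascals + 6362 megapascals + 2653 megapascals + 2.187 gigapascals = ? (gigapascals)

In gigapascals:
  1.172 gigapascals → 1.172
  59.58 gigapascals → 59.58
  6362 megapascals = 6362e-3 gigapascals = 6.362
  2653 megapascals = 2653e-3 gigapascals = 2.653
  2.187 gigapascals → 2.187
Sum: 1.172 + 59.58 + 6.362 + 2.653 + 2.187 = 71.954

71.954 gigapascals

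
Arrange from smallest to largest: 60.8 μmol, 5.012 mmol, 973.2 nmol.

973.2 nmol < 60.8 μmol < 5.012 mmol

60.8 μmol = 0.0000608 mol
5.012 mmol = 0.005012 mol
973.2 nmol = 0.0000009732 mol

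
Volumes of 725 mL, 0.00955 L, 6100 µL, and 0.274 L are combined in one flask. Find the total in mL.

1014.65 mL

In mL:
  725 mL → 725
  0.00955 L = 0.00955 × 10³ mL = 9.55
  6100 µL = 6100 × 10⁻³ mL = 6.1
  0.274 L = 0.274 × 10³ mL = 274
Sum: 725 + 9.55 + 6.1 + 274 = 1014.65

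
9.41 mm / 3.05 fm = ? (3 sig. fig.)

(9.41 × 10⁻³) / (3.05 × 10⁻¹⁵) = 3.085 × 10¹²

3090000000000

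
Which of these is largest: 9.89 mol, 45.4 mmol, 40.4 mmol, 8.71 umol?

9.89 mol

9.89 mol = 9.89 mol
45.4 mmol = 0.0454 mol
40.4 mmol = 0.0404 mol
8.71 umol = 0.00000871 mol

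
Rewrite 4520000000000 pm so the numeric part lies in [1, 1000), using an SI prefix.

= 4.52 m; mantissa already in [1, 1000).

4.52 m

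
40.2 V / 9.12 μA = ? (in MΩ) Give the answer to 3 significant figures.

(40.2) / (9.12 × 10⁻⁶) = 4.4079 × 10⁶ Ω

4.41 MΩ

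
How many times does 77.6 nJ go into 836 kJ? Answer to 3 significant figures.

10800000000000

(836 × 10^3) / (77.6 × 10^-9) = 10.77 × 10^12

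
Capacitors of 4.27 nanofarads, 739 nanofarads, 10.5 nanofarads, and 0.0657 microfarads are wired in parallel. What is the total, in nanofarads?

In nanofarads:
  4.27 nanofarads → 4.27
  739 nanofarads → 739
  10.5 nanofarads → 10.5
  0.0657 microfarads = 0.0657 × 10³ nanofarads = 65.7
Sum: 4.27 + 739 + 10.5 + 65.7 = 819.47

819.47 nanofarads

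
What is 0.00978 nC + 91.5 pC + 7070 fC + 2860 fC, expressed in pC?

In pC:
  0.00978 nC = 0.00978 × 10³ pC = 9.78
  91.5 pC → 91.5
  7070 fC = 7070 × 10⁻³ pC = 7.07
  2860 fC = 2860 × 10⁻³ pC = 2.86
Sum: 9.78 + 91.5 + 7.07 + 2.86 = 111.21

111.21 pC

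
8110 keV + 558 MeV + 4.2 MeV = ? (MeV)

570.31 MeV

In MeV:
  8110 keV = 8110 × 10⁻³ MeV = 8.11
  558 MeV → 558
  4.2 MeV → 4.2
Sum: 8.11 + 558 + 4.2 = 570.31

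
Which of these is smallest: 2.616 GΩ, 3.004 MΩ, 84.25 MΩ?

3.004 MΩ

2.616 GΩ = 2616000000 Ω
3.004 MΩ = 3004000 Ω
84.25 MΩ = 84250000 Ω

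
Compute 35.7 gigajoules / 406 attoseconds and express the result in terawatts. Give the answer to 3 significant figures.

87900000000000 terawatts

(35.7 × 10^9) / (406 × 10^-18) = 0.087931 × 10^27 W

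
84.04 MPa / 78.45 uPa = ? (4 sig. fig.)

(84.04 × 10⁶) / (78.45 × 10⁻⁶) = 1.0713 × 10¹²

1071000000000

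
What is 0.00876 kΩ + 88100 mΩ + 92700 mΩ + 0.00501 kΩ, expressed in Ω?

194.57 Ω

In Ω:
  0.00876 kΩ = 0.00876e3 Ω = 8.76
  88100 mΩ = 88100e-3 Ω = 88.1
  92700 mΩ = 92700e-3 Ω = 92.7
  0.00501 kΩ = 0.00501e3 Ω = 5.01
Sum: 8.76 + 88.1 + 92.7 + 5.01 = 194.57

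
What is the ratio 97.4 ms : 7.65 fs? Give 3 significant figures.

(97.4 × 10⁻³) / (7.65 × 10⁻¹⁵) = 12.73 × 10¹²

12700000000000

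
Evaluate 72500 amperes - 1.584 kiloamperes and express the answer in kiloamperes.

70.916 kiloamperes

In kiloamperes:
  72500 amperes = 72500 × 10^-3 kiloamperes = 72.5
  1.584 kiloamperes → 1.584
Difference: 72.5 - 1.584 = 70.916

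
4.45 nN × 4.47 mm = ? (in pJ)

4.45 × 10⁻⁹ × 4.47 × 10⁻³ = 19.8915 × 10⁻¹² J

19.8915 pJ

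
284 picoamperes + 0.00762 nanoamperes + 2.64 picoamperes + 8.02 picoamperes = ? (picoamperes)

In picoamperes:
  284 picoamperes → 284
  0.00762 nanoamperes = 0.00762 × 10^3 picoamperes = 7.62
  2.64 picoamperes → 2.64
  8.02 picoamperes → 8.02
Sum: 284 + 7.62 + 2.64 + 8.02 = 302.28

302.28 picoamperes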